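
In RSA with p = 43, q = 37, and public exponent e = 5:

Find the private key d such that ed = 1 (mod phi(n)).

Step 1: n = 43 * 37 = 1591.
Step 2: phi(n) = 42 * 36 = 1512.
Step 3: Find d such that 5 * d = 1 (mod 1512).
Step 4: d = 5^(-1) mod 1512 = 605.
Verification: 5 * 605 = 3025 = 2 * 1512 + 1.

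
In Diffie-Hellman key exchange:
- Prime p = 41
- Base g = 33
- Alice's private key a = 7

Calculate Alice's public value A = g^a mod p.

Step 1: A = g^a mod p = 33^7 mod 41.
  33^1 mod 41 = 33
  33^2 mod 41 = (33 * 33) mod 41 = 23
  33^3 mod 41 = (23 * 33) mod 41 = 21
  33^4 mod 41 = (21 * 33) mod 41 = 37
  33^5 mod 41 = (37 * 33) mod 41 = 32
  33^6 mod 41 = (32 * 33) mod 41 = 31
  33^7 mod 41 = (31 * 33) mod 41 = 39
Result: A = 39.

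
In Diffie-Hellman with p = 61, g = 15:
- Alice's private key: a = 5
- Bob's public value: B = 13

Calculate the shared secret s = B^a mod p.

Step 1: s = B^a mod p = 13^5 mod 61.
  13^1 mod 61 = 13
  13^2 mod 61 = (13 * 13) mod 61 = 47
  13^3 mod 61 = (47 * 13) mod 61 = 1
  13^4 mod 61 = (1 * 13) mod 61 = 13
  13^5 mod 61 = (13 * 13) mod 61 = 47
Result: shared secret = 47.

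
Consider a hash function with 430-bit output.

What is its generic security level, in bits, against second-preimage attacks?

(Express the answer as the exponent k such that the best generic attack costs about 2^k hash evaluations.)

Step 1: The hash has a 430-bit output.
Step 2: Second-preimage resistance means: given a specific input x, it should be infeasible to find a different y with h(y) = h(x).
With a 430-bit output, a generic search for a second preimage costs about 2^430 evaluations (each trial matches the fixed target with probability 2^-430).
Step 3: Security level = 430 bits.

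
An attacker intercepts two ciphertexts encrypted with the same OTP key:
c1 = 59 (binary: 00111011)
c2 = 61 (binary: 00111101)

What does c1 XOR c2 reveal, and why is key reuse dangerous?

Step 1: c1 XOR c2 = (m1 XOR k) XOR (m2 XOR k).
Step 2: By XOR associativity/commutativity: = m1 XOR m2 XOR k XOR k = m1 XOR m2.
Step 3: 00111011 XOR 00111101 = 00000110 = 6.
Step 4: The key cancels out! An attacker learns m1 XOR m2 = 6, revealing the relationship between plaintexts.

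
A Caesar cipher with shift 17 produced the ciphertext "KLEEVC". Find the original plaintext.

Step 1: Reverse the shift by subtracting 17 from each letter position.
  K (position 10) -> position (10-17) mod 26 = 19 -> T
  L (position 11) -> position (11-17) mod 26 = 20 -> U
  E (position 4) -> position (4-17) mod 26 = 13 -> N
  E (position 4) -> position (4-17) mod 26 = 13 -> N
  V (position 21) -> position (21-17) mod 26 = 4 -> E
  C (position 2) -> position (2-17) mod 26 = 11 -> L
Decrypted message: TUNNEL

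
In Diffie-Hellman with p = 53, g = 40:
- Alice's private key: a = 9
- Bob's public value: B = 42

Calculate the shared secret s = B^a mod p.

Step 1: s = B^a mod p = 42^9 mod 53.
  42^1 mod 53 = 42
  42^2 mod 53 = (42 * 42) mod 53 = 15
  42^3 mod 53 = (15 * 42) mod 53 = 47
  42^4 mod 53 = (47 * 42) mod 53 = 13
  42^5 mod 53 = (13 * 42) mod 53 = 16
  42^6 mod 53 = (16 * 42) mod 53 = 36
  42^7 mod 53 = (36 * 42) mod 53 = 28
  42^8 mod 53 = (28 * 42) mod 53 = 10
  42^9 mod 53 = (10 * 42) mod 53 = 49
Result: shared secret = 49.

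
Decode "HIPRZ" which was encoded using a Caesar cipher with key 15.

Step 1: Reverse the shift by subtracting 15 from each letter position.
  H (position 7) -> position (7-15) mod 26 = 18 -> S
  I (position 8) -> position (8-15) mod 26 = 19 -> T
  P (position 15) -> position (15-15) mod 26 = 0 -> A
  R (position 17) -> position (17-15) mod 26 = 2 -> C
  Z (position 25) -> position (25-15) mod 26 = 10 -> K
Decrypted message: STACK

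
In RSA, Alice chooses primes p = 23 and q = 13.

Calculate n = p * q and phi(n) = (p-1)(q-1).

Step 1: n = p * q = 23 * 13 = 299.
Step 2: phi(n) = (p-1)(q-1) = 22 * 12 = 264.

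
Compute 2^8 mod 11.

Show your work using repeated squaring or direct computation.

Step 1: Compute 2^8 mod 11 step by step, reducing modulo 11 at each step.
  2^1 mod 11 = 2
  2^2 mod 11 = (2 * 2) mod 11 = 4
  2^3 mod 11 = (4 * 2) mod 11 = 8
  2^4 mod 11 = (8 * 2) mod 11 = 5
  2^5 mod 11 = (5 * 2) mod 11 = 10
  2^6 mod 11 = (10 * 2) mod 11 = 9
  2^7 mod 11 = (9 * 2) mod 11 = 7
  2^8 mod 11 = (7 * 2) mod 11 = 3
Step 2: Result = 3.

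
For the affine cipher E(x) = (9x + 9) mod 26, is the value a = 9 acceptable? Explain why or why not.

Step 1: Compute gcd(9, 26).
Step 2: gcd(9, 26) = 1.
Since gcd = 1, 9 is coprime with 26, so it is a valid key.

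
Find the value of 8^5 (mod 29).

Step 1: Compute 8^5 mod 29 step by step, reducing modulo 29 at each step.
  8^1 mod 29 = 8
  8^2 mod 29 = (8 * 8) mod 29 = 6
  8^3 mod 29 = (6 * 8) mod 29 = 19
  8^4 mod 29 = (19 * 8) mod 29 = 7
  8^5 mod 29 = (7 * 8) mod 29 = 27
Step 2: Result = 27.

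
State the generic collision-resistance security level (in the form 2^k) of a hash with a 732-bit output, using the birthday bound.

Step 1: The birthday paradox gives collision probability ~50% after sqrt(2^n) = 2^(n/2) hashes.
Step 2: For 732-bit output: 2^(732/2) = 2^366.
Step 3: Approximately 2^366 hash computations needed.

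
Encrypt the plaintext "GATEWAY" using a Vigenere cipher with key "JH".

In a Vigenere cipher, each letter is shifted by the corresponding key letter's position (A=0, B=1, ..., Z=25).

Step 1: Repeat key to match plaintext length:
  Plaintext: GATEWAY
  Key:       JHJHJHJ
Step 2: Encrypt each letter:
  G(6) + J(9) = (6+9) mod 26 = 15 = P
  A(0) + H(7) = (0+7) mod 26 = 7 = H
  T(19) + J(9) = (19+9) mod 26 = 2 = C
  E(4) + H(7) = (4+7) mod 26 = 11 = L
  W(22) + J(9) = (22+9) mod 26 = 5 = F
  A(0) + H(7) = (0+7) mod 26 = 7 = H
  Y(24) + J(9) = (24+9) mod 26 = 7 = H
Ciphertext: PHCLFHH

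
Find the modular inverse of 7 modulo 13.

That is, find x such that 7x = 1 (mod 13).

Step 1: We need x such that 7 * x = 1 (mod 13).
Step 2: Using the extended Euclidean algorithm or trial:
  7 * 2 = 14 = 1 * 13 + 1.
Step 3: Since 14 mod 13 = 1, the inverse is x = 2.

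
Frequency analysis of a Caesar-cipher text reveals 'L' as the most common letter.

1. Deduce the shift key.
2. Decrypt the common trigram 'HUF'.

Step 1: In English, 'E' is the most frequent letter (12.7%).
Step 2: The most frequent ciphertext letter is 'L' (position 11).
Step 3: Shift = (11 - 4) mod 26 = 7.
Step 4: Decrypt 'HUF' by shifting back 7:
  H -> A
  U -> N
  F -> Y
Step 5: 'HUF' decrypts to 'ANY'.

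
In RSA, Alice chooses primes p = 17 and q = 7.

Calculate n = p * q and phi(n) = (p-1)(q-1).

Step 1: n = p * q = 17 * 7 = 119.
Step 2: phi(n) = (p-1)(q-1) = 16 * 6 = 96.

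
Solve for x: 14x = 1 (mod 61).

Step 1: We need x such that 14 * x = 1 (mod 61).
Step 2: Using the extended Euclidean algorithm or trial:
  14 * 48 = 672 = 11 * 61 + 1.
Step 3: Since 672 mod 61 = 1, the inverse is x = 48.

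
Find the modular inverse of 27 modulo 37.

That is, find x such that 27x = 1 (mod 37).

Step 1: We need x such that 27 * x = 1 (mod 37).
Step 2: Using the extended Euclidean algorithm or trial:
  27 * 11 = 297 = 8 * 37 + 1.
Step 3: Since 297 mod 37 = 1, the inverse is x = 11.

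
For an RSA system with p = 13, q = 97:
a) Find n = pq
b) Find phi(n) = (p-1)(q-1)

Step 1: n = p * q = 13 * 97 = 1261.
Step 2: phi(n) = (p-1)(q-1) = 12 * 96 = 1152.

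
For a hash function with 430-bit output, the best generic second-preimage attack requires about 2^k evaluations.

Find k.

Step 1: The hash has a 430-bit output.
Step 2: Second-preimage resistance means: given a specific input x, it should be infeasible to find a different y with h(y) = h(x).
With a 430-bit output, a generic search for a second preimage costs about 2^430 evaluations (each trial matches the fixed target with probability 2^-430).
Step 3: Security level = 430 bits.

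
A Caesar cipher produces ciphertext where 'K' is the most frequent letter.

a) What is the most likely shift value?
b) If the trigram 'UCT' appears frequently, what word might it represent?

Step 1: In English, 'E' is the most frequent letter (12.7%).
Step 2: The most frequent ciphertext letter is 'K' (position 10).
Step 3: Shift = (10 - 4) mod 26 = 6.
Step 4: Decrypt 'UCT' by shifting back 6:
  U -> O
  C -> W
  T -> N
Step 5: 'UCT' decrypts to 'OWN'.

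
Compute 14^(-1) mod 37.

Step 1: We need x such that 14 * x = 1 (mod 37).
Step 2: Using the extended Euclidean algorithm or trial:
  14 * 8 = 112 = 3 * 37 + 1.
Step 3: Since 112 mod 37 = 1, the inverse is x = 8.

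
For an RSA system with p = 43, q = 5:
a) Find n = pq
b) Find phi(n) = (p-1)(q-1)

Step 1: n = p * q = 43 * 5 = 215.
Step 2: phi(n) = (p-1)(q-1) = 42 * 4 = 168.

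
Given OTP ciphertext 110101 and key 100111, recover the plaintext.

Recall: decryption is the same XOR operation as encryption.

Step 1: XOR ciphertext with key:
  Ciphertext: 110101
  Key:        100111
  XOR:        010010
Step 2: Plaintext = 010010 = 18 in decimal.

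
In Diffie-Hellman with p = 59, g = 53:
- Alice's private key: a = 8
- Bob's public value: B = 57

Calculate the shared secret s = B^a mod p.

Step 1: s = B^a mod p = 57^8 mod 59.
  57^1 mod 59 = 57
  57^2 mod 59 = (57 * 57) mod 59 = 4
  57^3 mod 59 = (4 * 57) mod 59 = 51
  57^4 mod 59 = (51 * 57) mod 59 = 16
  57^5 mod 59 = (16 * 57) mod 59 = 27
  57^6 mod 59 = (27 * 57) mod 59 = 5
  57^7 mod 59 = (5 * 57) mod 59 = 49
  57^8 mod 59 = (49 * 57) mod 59 = 20
Result: shared secret = 20.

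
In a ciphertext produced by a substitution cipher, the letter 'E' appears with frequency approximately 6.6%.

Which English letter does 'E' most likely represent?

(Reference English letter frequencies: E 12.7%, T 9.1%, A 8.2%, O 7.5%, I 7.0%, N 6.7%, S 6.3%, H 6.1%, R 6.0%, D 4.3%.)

Step 1: The observed frequency is 6.6%.
Step 2: Compare with English frequencies:
  E: 12.7% (difference: 6.1%)
  T: 9.1% (difference: 2.5%)
  A: 8.2% (difference: 1.6%)
  O: 7.5% (difference: 0.9%)
  I: 7.0% (difference: 0.4%)
  N: 6.7% (difference: 0.1%) <-- closest
  S: 6.3% (difference: 0.3%)
  H: 6.1% (difference: 0.5%)
  R: 6.0% (difference: 0.6%)
  D: 4.3% (difference: 2.3%)
Step 3: 'E' most likely represents 'N' (frequency 6.7%).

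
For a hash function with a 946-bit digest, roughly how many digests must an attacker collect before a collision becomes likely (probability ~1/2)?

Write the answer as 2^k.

Step 1: The birthday paradox gives collision probability ~50% after sqrt(2^n) = 2^(n/2) hashes.
Step 2: For 946-bit output: 2^(946/2) = 2^473.
Step 3: Approximately 2^473 hash computations needed.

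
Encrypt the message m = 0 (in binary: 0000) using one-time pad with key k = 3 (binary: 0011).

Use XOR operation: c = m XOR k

Step 1: Write out the XOR operation bit by bit:
  Message: 0000
  Key:     0011
  XOR:     0011
Step 2: Convert to decimal: 0011 = 3.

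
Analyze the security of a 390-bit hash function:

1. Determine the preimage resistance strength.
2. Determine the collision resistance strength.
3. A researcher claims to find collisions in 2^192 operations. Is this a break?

Step 1: Preimage resistance requires brute-force of 2^390 operations.
Step 2: Collision resistance (birthday bound) = 2^(390/2) = 2^195.
Step 3: The claimed attack costs 2^192 operations.
Step 4: Since 2^192 < 2^195, the claimed attack beats the generic birthday bound, so collision resistance is broken.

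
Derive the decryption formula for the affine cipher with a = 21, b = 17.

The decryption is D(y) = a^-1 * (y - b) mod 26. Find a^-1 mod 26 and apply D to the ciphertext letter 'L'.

Step 1: Find a^-1, the modular inverse of 21 mod 26.
Step 2: We need 21 * a^-1 = 1 (mod 26).
Step 3: 21 * 5 = 105 = 4 * 26 + 1, so a^-1 = 5.
Step 4: D(y) = 5(y - 17) mod 26.
Step 5: Apply to 'L' (y = 11): D(11) = 5 * (11 - 17) mod 26 = 5 * -6 mod 26 = 22 -> 'W'.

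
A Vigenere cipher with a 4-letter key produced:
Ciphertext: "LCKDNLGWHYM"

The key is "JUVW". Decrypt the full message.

Step 1: Key 'JUVW' has length 4. Extended key: JUVWJUVWJUV
Step 2: Decrypt each position:
  L(11) - J(9) = 2 = C
  C(2) - U(20) = 8 = I
  K(10) - V(21) = 15 = P
  D(3) - W(22) = 7 = H
  N(13) - J(9) = 4 = E
  L(11) - U(20) = 17 = R
  G(6) - V(21) = 11 = L
  W(22) - W(22) = 0 = A
  H(7) - J(9) = 24 = Y
  Y(24) - U(20) = 4 = E
  M(12) - V(21) = 17 = R
Plaintext: CIPHERLAYER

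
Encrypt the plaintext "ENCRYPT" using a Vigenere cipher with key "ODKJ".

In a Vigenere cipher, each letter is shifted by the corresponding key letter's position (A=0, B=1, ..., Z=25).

Step 1: Repeat key to match plaintext length:
  Plaintext: ENCRYPT
  Key:       ODKJODK
Step 2: Encrypt each letter:
  E(4) + O(14) = (4+14) mod 26 = 18 = S
  N(13) + D(3) = (13+3) mod 26 = 16 = Q
  C(2) + K(10) = (2+10) mod 26 = 12 = M
  R(17) + J(9) = (17+9) mod 26 = 0 = A
  Y(24) + O(14) = (24+14) mod 26 = 12 = M
  P(15) + D(3) = (15+3) mod 26 = 18 = S
  T(19) + K(10) = (19+10) mod 26 = 3 = D
Ciphertext: SQMAMSD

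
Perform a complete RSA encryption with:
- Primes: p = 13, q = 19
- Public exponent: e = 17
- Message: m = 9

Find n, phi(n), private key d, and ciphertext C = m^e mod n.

Step 1: n = 13 * 19 = 247.
Step 2: phi(n) = (13-1)(19-1) = 12 * 18 = 216.
Step 3: Find d = 17^(-1) mod 216 = 89.
  Verify: 17 * 89 = 1513 = 1 (mod 216).
Step 4: C = 9^17 mod 247 = 55.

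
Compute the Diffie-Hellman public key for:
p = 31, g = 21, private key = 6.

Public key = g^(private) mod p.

Step 1: A = g^a mod p = 21^6 mod 31.
  21^1 mod 31 = 21
  21^2 mod 31 = (21 * 21) mod 31 = 7
  21^3 mod 31 = (7 * 21) mod 31 = 23
  21^4 mod 31 = (23 * 21) mod 31 = 18
  21^5 mod 31 = (18 * 21) mod 31 = 6
  21^6 mod 31 = (6 * 21) mod 31 = 2
Result: A = 2.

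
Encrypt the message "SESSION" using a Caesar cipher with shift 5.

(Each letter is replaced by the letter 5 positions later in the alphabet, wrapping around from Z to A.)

Step 1: For each letter, shift forward by 5 positions (mod 26).
  S (position 18) -> position (18+5) mod 26 = 23 -> X
  E (position 4) -> position (4+5) mod 26 = 9 -> J
  S (position 18) -> position (18+5) mod 26 = 23 -> X
  S (position 18) -> position (18+5) mod 26 = 23 -> X
  I (position 8) -> position (8+5) mod 26 = 13 -> N
  O (position 14) -> position (14+5) mod 26 = 19 -> T
  N (position 13) -> position (13+5) mod 26 = 18 -> S
Result: XJXXNTS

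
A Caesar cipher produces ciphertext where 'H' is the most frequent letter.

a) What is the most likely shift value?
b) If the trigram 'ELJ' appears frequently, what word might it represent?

Step 1: In English, 'E' is the most frequent letter (12.7%).
Step 2: The most frequent ciphertext letter is 'H' (position 7).
Step 3: Shift = (7 - 4) mod 26 = 3.
Step 4: Decrypt 'ELJ' by shifting back 3:
  E -> B
  L -> I
  J -> G
Step 5: 'ELJ' decrypts to 'BIG'.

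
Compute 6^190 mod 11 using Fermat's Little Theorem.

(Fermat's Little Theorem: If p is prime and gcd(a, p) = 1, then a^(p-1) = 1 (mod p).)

Step 1: Since 11 is prime, by Fermat's Little Theorem: 6^10 = 1 (mod 11).
Step 2: Reduce exponent: 190 mod 10 = 0.
Step 3: So 6^190 = 6^0 (mod 11).
Step 4: 6^0 mod 11 = 1.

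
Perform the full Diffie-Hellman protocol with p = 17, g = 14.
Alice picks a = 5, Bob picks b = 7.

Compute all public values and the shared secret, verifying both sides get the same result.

Step 1: A = g^a mod p = 14^5 mod 17 = 12.
Step 2: B = g^b mod p = 14^7 mod 17 = 6.
Step 3: Alice computes s = B^a mod p = 6^5 mod 17 = 7.
Step 4: Bob computes s = A^b mod p = 12^7 mod 17 = 7.
Both sides agree: shared secret = 7.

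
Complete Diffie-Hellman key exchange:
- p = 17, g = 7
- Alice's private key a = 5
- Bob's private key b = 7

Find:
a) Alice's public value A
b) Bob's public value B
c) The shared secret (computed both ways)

Step 1: A = g^a mod p = 7^5 mod 17 = 11.
Step 2: B = g^b mod p = 7^7 mod 17 = 12.
Step 3: Alice computes s = B^a mod p = 12^5 mod 17 = 3.
Step 4: Bob computes s = A^b mod p = 11^7 mod 17 = 3.
Both sides agree: shared secret = 3.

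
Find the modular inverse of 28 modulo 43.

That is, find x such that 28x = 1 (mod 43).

Step 1: We need x such that 28 * x = 1 (mod 43).
Step 2: Using the extended Euclidean algorithm or trial:
  28 * 20 = 560 = 13 * 43 + 1.
Step 3: Since 560 mod 43 = 1, the inverse is x = 20.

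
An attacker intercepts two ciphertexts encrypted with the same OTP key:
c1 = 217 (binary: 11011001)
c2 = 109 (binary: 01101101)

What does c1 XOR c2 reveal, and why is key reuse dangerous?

Step 1: c1 XOR c2 = (m1 XOR k) XOR (m2 XOR k).
Step 2: By XOR associativity/commutativity: = m1 XOR m2 XOR k XOR k = m1 XOR m2.
Step 3: 11011001 XOR 01101101 = 10110100 = 180.
Step 4: The key cancels out! An attacker learns m1 XOR m2 = 180, revealing the relationship between plaintexts.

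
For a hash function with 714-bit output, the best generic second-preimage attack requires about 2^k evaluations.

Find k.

Step 1: The hash has a 714-bit output.
Step 2: Second-preimage resistance means: given a specific input x, it should be infeasible to find a different y with h(y) = h(x).
With a 714-bit output, a generic search for a second preimage costs about 2^714 evaluations (each trial matches the fixed target with probability 2^-714).
Step 3: Security level = 714 bits.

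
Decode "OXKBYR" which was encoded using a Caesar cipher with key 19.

Step 1: Reverse the shift by subtracting 19 from each letter position.
  O (position 14) -> position (14-19) mod 26 = 21 -> V
  X (position 23) -> position (23-19) mod 26 = 4 -> E
  K (position 10) -> position (10-19) mod 26 = 17 -> R
  B (position 1) -> position (1-19) mod 26 = 8 -> I
  Y (position 24) -> position (24-19) mod 26 = 5 -> F
  R (position 17) -> position (17-19) mod 26 = 24 -> Y
Decrypted message: VERIFY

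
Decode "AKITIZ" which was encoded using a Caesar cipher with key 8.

Step 1: Reverse the shift by subtracting 8 from each letter position.
  A (position 0) -> position (0-8) mod 26 = 18 -> S
  K (position 10) -> position (10-8) mod 26 = 2 -> C
  I (position 8) -> position (8-8) mod 26 = 0 -> A
  T (position 19) -> position (19-8) mod 26 = 11 -> L
  I (position 8) -> position (8-8) mod 26 = 0 -> A
  Z (position 25) -> position (25-8) mod 26 = 17 -> R
Decrypted message: SCALAR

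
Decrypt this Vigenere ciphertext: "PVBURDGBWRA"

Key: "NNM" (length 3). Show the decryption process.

Step 1: Key 'NNM' has length 3. Extended key: NNMNNMNNMNN
Step 2: Decrypt each position:
  P(15) - N(13) = 2 = C
  V(21) - N(13) = 8 = I
  B(1) - M(12) = 15 = P
  U(20) - N(13) = 7 = H
  R(17) - N(13) = 4 = E
  D(3) - M(12) = 17 = R
  G(6) - N(13) = 19 = T
  B(1) - N(13) = 14 = O
  W(22) - M(12) = 10 = K
  R(17) - N(13) = 4 = E
  A(0) - N(13) = 13 = N
Plaintext: CIPHERTOKEN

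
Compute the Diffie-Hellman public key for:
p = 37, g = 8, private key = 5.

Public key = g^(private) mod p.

Step 1: A = g^a mod p = 8^5 mod 37.
  8^1 mod 37 = 8
  8^2 mod 37 = (8 * 8) mod 37 = 27
  8^3 mod 37 = (27 * 8) mod 37 = 31
  8^4 mod 37 = (31 * 8) mod 37 = 26
  8^5 mod 37 = (26 * 8) mod 37 = 23
Result: A = 23.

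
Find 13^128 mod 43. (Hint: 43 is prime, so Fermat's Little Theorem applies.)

Step 1: Since 43 is prime, by Fermat's Little Theorem: 13^42 = 1 (mod 43).
Step 2: Reduce exponent: 128 mod 42 = 2.
Step 3: So 13^128 = 13^2 (mod 43).
Step 4: 13^2 mod 43 = 40.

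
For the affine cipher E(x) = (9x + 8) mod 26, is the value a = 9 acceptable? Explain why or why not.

Step 1: Compute gcd(9, 26).
Step 2: gcd(9, 26) = 1.
Since gcd = 1, 9 is coprime with 26, so it is a valid key.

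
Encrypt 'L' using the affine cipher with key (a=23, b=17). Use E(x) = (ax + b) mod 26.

Step 1: Convert 'L' to number: x = 11.
Step 2: E(11) = (23 * 11 + 17) mod 26 = 270 mod 26 = 10.
Step 3: Convert 10 back to letter: K.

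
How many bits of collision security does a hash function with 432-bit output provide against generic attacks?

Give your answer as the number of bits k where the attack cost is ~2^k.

Step 1: The hash has a 432-bit output.
Step 2: Collision resistance means it should be infeasible to find any x != y with h(x) = h(y).
By the birthday bound, a generic collision search succeeds after about sqrt(2^432) = 2^(432/2) = 2^216 evaluations.
Step 3: Security level = 216 bits.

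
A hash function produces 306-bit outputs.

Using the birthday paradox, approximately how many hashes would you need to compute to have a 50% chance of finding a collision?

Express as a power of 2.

Step 1: The birthday paradox gives collision probability ~50% after sqrt(2^n) = 2^(n/2) hashes.
Step 2: For 306-bit output: 2^(306/2) = 2^153.
Step 3: Approximately 2^153 hash computations needed.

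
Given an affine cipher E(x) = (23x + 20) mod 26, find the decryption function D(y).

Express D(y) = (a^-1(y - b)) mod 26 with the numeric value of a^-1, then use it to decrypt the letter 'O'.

Step 1: Find a^-1, the modular inverse of 23 mod 26.
Step 2: We need 23 * a^-1 = 1 (mod 26).
Step 3: 23 * 17 = 391 = 15 * 26 + 1, so a^-1 = 17.
Step 4: D(y) = 17(y - 20) mod 26.
Step 5: Apply to 'O' (y = 14): D(14) = 17 * (14 - 20) mod 26 = 17 * -6 mod 26 = 2 -> 'C'.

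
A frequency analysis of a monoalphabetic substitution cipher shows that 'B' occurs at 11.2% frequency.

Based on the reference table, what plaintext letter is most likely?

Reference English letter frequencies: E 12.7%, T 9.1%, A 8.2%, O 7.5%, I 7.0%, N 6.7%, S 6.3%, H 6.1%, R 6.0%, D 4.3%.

Step 1: The observed frequency is 11.2%.
Step 2: Compare with English frequencies:
  E: 12.7% (difference: 1.5%) <-- closest
  T: 9.1% (difference: 2.1%)
  A: 8.2% (difference: 3.0%)
  O: 7.5% (difference: 3.7%)
  I: 7.0% (difference: 4.2%)
  N: 6.7% (difference: 4.5%)
  S: 6.3% (difference: 4.9%)
  H: 6.1% (difference: 5.1%)
  R: 6.0% (difference: 5.2%)
  D: 4.3% (difference: 6.9%)
Step 3: 'B' most likely represents 'E' (frequency 12.7%).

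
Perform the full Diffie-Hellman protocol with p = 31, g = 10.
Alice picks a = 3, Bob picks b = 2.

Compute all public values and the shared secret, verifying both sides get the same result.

Step 1: A = g^a mod p = 10^3 mod 31 = 8.
Step 2: B = g^b mod p = 10^2 mod 31 = 7.
Step 3: Alice computes s = B^a mod p = 7^3 mod 31 = 2.
Step 4: Bob computes s = A^b mod p = 8^2 mod 31 = 2.
Both sides agree: shared secret = 2.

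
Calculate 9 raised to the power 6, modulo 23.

Step 1: Compute 9^6 mod 23 step by step, reducing modulo 23 at each step.
  9^1 mod 23 = 9
  9^2 mod 23 = (9 * 9) mod 23 = 12
  9^3 mod 23 = (12 * 9) mod 23 = 16
  9^4 mod 23 = (16 * 9) mod 23 = 6
  9^5 mod 23 = (6 * 9) mod 23 = 8
  9^6 mod 23 = (8 * 9) mod 23 = 3
Step 2: Result = 3.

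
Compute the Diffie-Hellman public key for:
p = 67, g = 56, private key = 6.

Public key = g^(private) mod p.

Step 1: A = g^a mod p = 56^6 mod 67.
  56^1 mod 67 = 56
  56^2 mod 67 = (56 * 56) mod 67 = 54
  56^3 mod 67 = (54 * 56) mod 67 = 9
  56^4 mod 67 = (9 * 56) mod 67 = 35
  56^5 mod 67 = (35 * 56) mod 67 = 17
  56^6 mod 67 = (17 * 56) mod 67 = 14
Result: A = 14.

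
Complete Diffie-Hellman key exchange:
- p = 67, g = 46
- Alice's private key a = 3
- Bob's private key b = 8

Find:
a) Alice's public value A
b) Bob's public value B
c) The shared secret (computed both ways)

Step 1: A = g^a mod p = 46^3 mod 67 = 52.
Step 2: B = g^b mod p = 46^8 mod 67 = 65.
Step 3: Alice computes s = B^a mod p = 65^3 mod 67 = 59.
Step 4: Bob computes s = A^b mod p = 52^8 mod 67 = 59.
Both sides agree: shared secret = 59.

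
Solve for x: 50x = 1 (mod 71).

Step 1: We need x such that 50 * x = 1 (mod 71).
Step 2: Using the extended Euclidean algorithm or trial:
  50 * 27 = 1350 = 19 * 71 + 1.
Step 3: Since 1350 mod 71 = 1, the inverse is x = 27.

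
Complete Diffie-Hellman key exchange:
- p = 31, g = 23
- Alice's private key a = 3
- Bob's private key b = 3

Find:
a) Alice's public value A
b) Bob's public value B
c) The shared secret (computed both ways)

Step 1: A = g^a mod p = 23^3 mod 31 = 15.
Step 2: B = g^b mod p = 23^3 mod 31 = 15.
Step 3: Alice computes s = B^a mod p = 15^3 mod 31 = 27.
Step 4: Bob computes s = A^b mod p = 15^3 mod 31 = 27.
Both sides agree: shared secret = 27.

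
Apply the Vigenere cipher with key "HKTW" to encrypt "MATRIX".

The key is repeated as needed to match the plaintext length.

Step 1: Repeat key to match plaintext length:
  Plaintext: MATRIX
  Key:       HKTWHK
Step 2: Encrypt each letter:
  M(12) + H(7) = (12+7) mod 26 = 19 = T
  A(0) + K(10) = (0+10) mod 26 = 10 = K
  T(19) + T(19) = (19+19) mod 26 = 12 = M
  R(17) + W(22) = (17+22) mod 26 = 13 = N
  I(8) + H(7) = (8+7) mod 26 = 15 = P
  X(23) + K(10) = (23+10) mod 26 = 7 = H
Ciphertext: TKMNPH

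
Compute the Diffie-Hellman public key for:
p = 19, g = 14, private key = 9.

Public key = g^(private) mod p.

Step 1: A = g^a mod p = 14^9 mod 19.
  14^1 mod 19 = 14
  14^2 mod 19 = (14 * 14) mod 19 = 6
  14^3 mod 19 = (6 * 14) mod 19 = 8
  14^4 mod 19 = (8 * 14) mod 19 = 17
  14^5 mod 19 = (17 * 14) mod 19 = 10
  14^6 mod 19 = (10 * 14) mod 19 = 7
  14^7 mod 19 = (7 * 14) mod 19 = 3
  14^8 mod 19 = (3 * 14) mod 19 = 4
  14^9 mod 19 = (4 * 14) mod 19 = 18
Result: A = 18.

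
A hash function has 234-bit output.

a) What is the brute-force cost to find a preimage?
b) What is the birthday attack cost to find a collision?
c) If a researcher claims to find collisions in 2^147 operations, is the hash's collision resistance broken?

Step 1: Preimage resistance requires brute-force of 2^234 operations.
Step 2: Collision resistance (birthday bound) = 2^(234/2) = 2^117.
Step 3: The claimed attack costs 2^147 operations.
Step 4: Since 2^147 >= 2^117, the claimed attack is no faster than the generic birthday attack, so this does not break collision resistance.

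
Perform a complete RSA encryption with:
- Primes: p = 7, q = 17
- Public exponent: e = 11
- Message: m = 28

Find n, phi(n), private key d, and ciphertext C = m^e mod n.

Step 1: n = 7 * 17 = 119.
Step 2: phi(n) = (7-1)(17-1) = 6 * 16 = 96.
Step 3: Find d = 11^(-1) mod 96 = 35.
  Verify: 11 * 35 = 385 = 1 (mod 96).
Step 4: C = 28^11 mod 119 = 63.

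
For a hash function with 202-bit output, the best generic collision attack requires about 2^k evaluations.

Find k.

Step 1: The hash has a 202-bit output.
Step 2: Collision resistance means it should be infeasible to find any x != y with h(x) = h(y).
By the birthday bound, a generic collision search succeeds after about sqrt(2^202) = 2^(202/2) = 2^101 evaluations.
Step 3: Security level = 101 bits.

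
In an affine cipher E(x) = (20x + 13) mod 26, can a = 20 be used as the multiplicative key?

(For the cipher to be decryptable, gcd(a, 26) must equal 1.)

Step 1: Compute gcd(20, 26).
Step 2: gcd(20, 26) = 2.
Since gcd = 2 != 1, 20 shares a common factor with 26, so it cannot be used.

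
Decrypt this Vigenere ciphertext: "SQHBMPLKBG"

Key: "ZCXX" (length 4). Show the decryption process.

Step 1: Key 'ZCXX' has length 4. Extended key: ZCXXZCXXZC
Step 2: Decrypt each position:
  S(18) - Z(25) = 19 = T
  Q(16) - C(2) = 14 = O
  H(7) - X(23) = 10 = K
  B(1) - X(23) = 4 = E
  M(12) - Z(25) = 13 = N
  P(15) - C(2) = 13 = N
  L(11) - X(23) = 14 = O
  K(10) - X(23) = 13 = N
  B(1) - Z(25) = 2 = C
  G(6) - C(2) = 4 = E
Plaintext: TOKENNONCE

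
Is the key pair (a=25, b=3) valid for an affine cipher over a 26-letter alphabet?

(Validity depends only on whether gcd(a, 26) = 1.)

Step 1: Compute gcd(25, 26).
Step 2: gcd(25, 26) = 1.
Since gcd = 1, 25 is coprime with 26, so it is a valid key.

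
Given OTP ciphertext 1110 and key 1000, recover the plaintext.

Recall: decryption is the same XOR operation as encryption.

Step 1: XOR ciphertext with key:
  Ciphertext: 1110
  Key:        1000
  XOR:        0110
Step 2: Plaintext = 0110 = 6 in decimal.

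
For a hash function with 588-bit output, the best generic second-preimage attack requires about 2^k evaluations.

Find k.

Step 1: The hash has a 588-bit output.
Step 2: Second-preimage resistance means: given a specific input x, it should be infeasible to find a different y with h(y) = h(x).
With a 588-bit output, a generic search for a second preimage costs about 2^588 evaluations (each trial matches the fixed target with probability 2^-588).
Step 3: Security level = 588 bits.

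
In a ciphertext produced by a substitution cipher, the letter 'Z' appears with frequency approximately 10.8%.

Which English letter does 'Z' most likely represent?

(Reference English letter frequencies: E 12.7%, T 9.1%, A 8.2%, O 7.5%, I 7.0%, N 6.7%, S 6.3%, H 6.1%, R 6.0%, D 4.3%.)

Step 1: The observed frequency is 10.8%.
Step 2: Compare with English frequencies:
  E: 12.7% (difference: 1.9%)
  T: 9.1% (difference: 1.7%) <-- closest
  A: 8.2% (difference: 2.6%)
  O: 7.5% (difference: 3.3%)
  I: 7.0% (difference: 3.8%)
  N: 6.7% (difference: 4.1%)
  S: 6.3% (difference: 4.5%)
  H: 6.1% (difference: 4.7%)
  R: 6.0% (difference: 4.8%)
  D: 4.3% (difference: 6.5%)
Step 3: 'Z' most likely represents 'T' (frequency 9.1%).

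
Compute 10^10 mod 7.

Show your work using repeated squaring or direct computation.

Step 1: Compute 10^10 mod 7 step by step, reducing modulo 7 at each step.
  10^1 mod 7 = 3
  10^2 mod 7 = (3 * 10) mod 7 = 2
  10^3 mod 7 = (2 * 10) mod 7 = 6
  10^4 mod 7 = (6 * 10) mod 7 = 4
  10^5 mod 7 = (4 * 10) mod 7 = 5
  10^6 mod 7 = (5 * 10) mod 7 = 1
  10^7 mod 7 = (1 * 10) mod 7 = 3
  10^8 mod 7 = (3 * 10) mod 7 = 2
  10^9 mod 7 = (2 * 10) mod 7 = 6
  10^10 mod 7 = (6 * 10) mod 7 = 4
Step 2: Result = 4.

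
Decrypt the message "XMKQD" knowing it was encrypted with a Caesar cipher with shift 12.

Step 1: Reverse the shift by subtracting 12 from each letter position.
  X (position 23) -> position (23-12) mod 26 = 11 -> L
  M (position 12) -> position (12-12) mod 26 = 0 -> A
  K (position 10) -> position (10-12) mod 26 = 24 -> Y
  Q (position 16) -> position (16-12) mod 26 = 4 -> E
  D (position 3) -> position (3-12) mod 26 = 17 -> R
Decrypted message: LAYER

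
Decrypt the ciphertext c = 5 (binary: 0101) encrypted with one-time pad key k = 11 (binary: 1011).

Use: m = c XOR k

Step 1: XOR ciphertext with key:
  Ciphertext: 0101
  Key:        1011
  XOR:        1110
Step 2: Plaintext = 1110 = 14 in decimal.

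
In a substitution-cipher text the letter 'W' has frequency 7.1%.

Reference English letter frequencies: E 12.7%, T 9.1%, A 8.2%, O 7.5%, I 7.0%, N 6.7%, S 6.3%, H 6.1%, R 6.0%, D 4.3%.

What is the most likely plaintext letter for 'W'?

Step 1: The observed frequency is 7.1%.
Step 2: Compare with English frequencies:
  E: 12.7% (difference: 5.6%)
  T: 9.1% (difference: 2.0%)
  A: 8.2% (difference: 1.1%)
  O: 7.5% (difference: 0.4%)
  I: 7.0% (difference: 0.1%) <-- closest
  N: 6.7% (difference: 0.4%)
  S: 6.3% (difference: 0.8%)
  H: 6.1% (difference: 1.0%)
  R: 6.0% (difference: 1.1%)
  D: 4.3% (difference: 2.8%)
Step 3: 'W' most likely represents 'I' (frequency 7.0%).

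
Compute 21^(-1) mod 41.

Step 1: We need x such that 21 * x = 1 (mod 41).
Step 2: Using the extended Euclidean algorithm or trial:
  21 * 2 = 42 = 1 * 41 + 1.
Step 3: Since 42 mod 41 = 1, the inverse is x = 2.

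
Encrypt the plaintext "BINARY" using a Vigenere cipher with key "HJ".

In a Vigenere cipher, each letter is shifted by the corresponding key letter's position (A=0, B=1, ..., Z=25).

Step 1: Repeat key to match plaintext length:
  Plaintext: BINARY
  Key:       HJHJHJ
Step 2: Encrypt each letter:
  B(1) + H(7) = (1+7) mod 26 = 8 = I
  I(8) + J(9) = (8+9) mod 26 = 17 = R
  N(13) + H(7) = (13+7) mod 26 = 20 = U
  A(0) + J(9) = (0+9) mod 26 = 9 = J
  R(17) + H(7) = (17+7) mod 26 = 24 = Y
  Y(24) + J(9) = (24+9) mod 26 = 7 = H
Ciphertext: IRUJYH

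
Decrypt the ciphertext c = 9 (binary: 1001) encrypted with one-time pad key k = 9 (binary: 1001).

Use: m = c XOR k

Step 1: XOR ciphertext with key:
  Ciphertext: 1001
  Key:        1001
  XOR:        0000
Step 2: Plaintext = 0000 = 0 in decimal.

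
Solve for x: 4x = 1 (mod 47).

Step 1: We need x such that 4 * x = 1 (mod 47).
Step 2: Using the extended Euclidean algorithm or trial:
  4 * 12 = 48 = 1 * 47 + 1.
Step 3: Since 48 mod 47 = 1, the inverse is x = 12.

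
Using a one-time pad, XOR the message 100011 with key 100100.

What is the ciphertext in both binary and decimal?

Step 1: Write out the XOR operation bit by bit:
  Message: 100011
  Key:     100100
  XOR:     000111
Step 2: Convert to decimal: 000111 = 7.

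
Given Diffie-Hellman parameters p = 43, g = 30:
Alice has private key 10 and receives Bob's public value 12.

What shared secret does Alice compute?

Step 1: s = B^a mod p = 12^10 mod 43.
  12^1 mod 43 = 12
  12^2 mod 43 = (12 * 12) mod 43 = 15
  12^3 mod 43 = (15 * 12) mod 43 = 8
  12^4 mod 43 = (8 * 12) mod 43 = 10
  12^5 mod 43 = (10 * 12) mod 43 = 34
  12^6 mod 43 = (34 * 12) mod 43 = 21
  12^7 mod 43 = (21 * 12) mod 43 = 37
  12^8 mod 43 = (37 * 12) mod 43 = 14
  12^9 mod 43 = (14 * 12) mod 43 = 39
  12^10 mod 43 = (39 * 12) mod 43 = 38
Result: shared secret = 38.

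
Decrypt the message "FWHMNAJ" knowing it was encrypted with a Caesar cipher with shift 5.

Step 1: Reverse the shift by subtracting 5 from each letter position.
  F (position 5) -> position (5-5) mod 26 = 0 -> A
  W (position 22) -> position (22-5) mod 26 = 17 -> R
  H (position 7) -> position (7-5) mod 26 = 2 -> C
  M (position 12) -> position (12-5) mod 26 = 7 -> H
  N (position 13) -> position (13-5) mod 26 = 8 -> I
  A (position 0) -> position (0-5) mod 26 = 21 -> V
  J (position 9) -> position (9-5) mod 26 = 4 -> E
Decrypted message: ARCHIVE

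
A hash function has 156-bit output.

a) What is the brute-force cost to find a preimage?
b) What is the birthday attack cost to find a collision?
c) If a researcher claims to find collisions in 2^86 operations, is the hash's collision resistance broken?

Step 1: Preimage resistance requires brute-force of 2^156 operations.
Step 2: Collision resistance (birthday bound) = 2^(156/2) = 2^78.
Step 3: The claimed attack costs 2^86 operations.
Step 4: Since 2^86 >= 2^78, the claimed attack is no faster than the generic birthday attack, so this does not break collision resistance.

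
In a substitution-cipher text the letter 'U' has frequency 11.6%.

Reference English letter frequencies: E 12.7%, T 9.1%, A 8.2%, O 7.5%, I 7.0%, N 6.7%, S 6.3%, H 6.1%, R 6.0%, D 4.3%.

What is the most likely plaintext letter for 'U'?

Step 1: The observed frequency is 11.6%.
Step 2: Compare with English frequencies:
  E: 12.7% (difference: 1.1%) <-- closest
  T: 9.1% (difference: 2.5%)
  A: 8.2% (difference: 3.4%)
  O: 7.5% (difference: 4.1%)
  I: 7.0% (difference: 4.6%)
  N: 6.7% (difference: 4.9%)
  S: 6.3% (difference: 5.3%)
  H: 6.1% (difference: 5.5%)
  R: 6.0% (difference: 5.6%)
  D: 4.3% (difference: 7.3%)
Step 3: 'U' most likely represents 'E' (frequency 12.7%).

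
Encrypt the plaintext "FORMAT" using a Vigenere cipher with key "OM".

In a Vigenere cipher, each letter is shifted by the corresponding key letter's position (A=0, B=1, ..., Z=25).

Step 1: Repeat key to match plaintext length:
  Plaintext: FORMAT
  Key:       OMOMOM
Step 2: Encrypt each letter:
  F(5) + O(14) = (5+14) mod 26 = 19 = T
  O(14) + M(12) = (14+12) mod 26 = 0 = A
  R(17) + O(14) = (17+14) mod 26 = 5 = F
  M(12) + M(12) = (12+12) mod 26 = 24 = Y
  A(0) + O(14) = (0+14) mod 26 = 14 = O
  T(19) + M(12) = (19+12) mod 26 = 5 = F
Ciphertext: TAFYOF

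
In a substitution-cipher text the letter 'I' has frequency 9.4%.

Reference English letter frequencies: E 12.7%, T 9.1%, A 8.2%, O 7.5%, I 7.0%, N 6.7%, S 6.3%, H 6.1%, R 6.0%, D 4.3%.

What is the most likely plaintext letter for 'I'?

Step 1: The observed frequency is 9.4%.
Step 2: Compare with English frequencies:
  E: 12.7% (difference: 3.3%)
  T: 9.1% (difference: 0.3%) <-- closest
  A: 8.2% (difference: 1.2%)
  O: 7.5% (difference: 1.9%)
  I: 7.0% (difference: 2.4%)
  N: 6.7% (difference: 2.7%)
  S: 6.3% (difference: 3.1%)
  H: 6.1% (difference: 3.3%)
  R: 6.0% (difference: 3.4%)
  D: 4.3% (difference: 5.1%)
Step 3: 'I' most likely represents 'T' (frequency 9.1%).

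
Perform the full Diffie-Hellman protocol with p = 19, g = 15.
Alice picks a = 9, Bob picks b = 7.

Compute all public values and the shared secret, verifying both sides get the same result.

Step 1: A = g^a mod p = 15^9 mod 19 = 18.
Step 2: B = g^b mod p = 15^7 mod 19 = 13.
Step 3: Alice computes s = B^a mod p = 13^9 mod 19 = 18.
Step 4: Bob computes s = A^b mod p = 18^7 mod 19 = 18.
Both sides agree: shared secret = 18.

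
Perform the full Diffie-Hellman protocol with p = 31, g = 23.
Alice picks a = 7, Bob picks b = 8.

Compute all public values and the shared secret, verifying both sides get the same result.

Step 1: A = g^a mod p = 23^7 mod 31 = 29.
Step 2: B = g^b mod p = 23^8 mod 31 = 16.
Step 3: Alice computes s = B^a mod p = 16^7 mod 31 = 8.
Step 4: Bob computes s = A^b mod p = 29^8 mod 31 = 8.
Both sides agree: shared secret = 8.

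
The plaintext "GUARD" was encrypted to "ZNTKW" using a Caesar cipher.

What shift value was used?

Step 1: Compare first letters: G (position 6) -> Z (position 25).
Step 2: Shift = (25 - 6) mod 26 = 19.
The shift value is 19.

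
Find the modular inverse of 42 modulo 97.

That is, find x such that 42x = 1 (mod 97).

Step 1: We need x such that 42 * x = 1 (mod 97).
Step 2: Using the extended Euclidean algorithm or trial:
  42 * 67 = 2814 = 29 * 97 + 1.
Step 3: Since 2814 mod 97 = 1, the inverse is x = 67.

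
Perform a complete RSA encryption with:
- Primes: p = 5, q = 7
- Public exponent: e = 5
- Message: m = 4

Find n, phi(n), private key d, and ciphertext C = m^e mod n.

Step 1: n = 5 * 7 = 35.
Step 2: phi(n) = (5-1)(7-1) = 4 * 6 = 24.
Step 3: Find d = 5^(-1) mod 24 = 5.
  Verify: 5 * 5 = 25 = 1 (mod 24).
Step 4: C = 4^5 mod 35 = 9.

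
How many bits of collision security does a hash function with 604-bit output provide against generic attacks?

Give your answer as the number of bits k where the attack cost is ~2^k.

Step 1: The hash has a 604-bit output.
Step 2: Collision resistance means it should be infeasible to find any x != y with h(x) = h(y).
By the birthday bound, a generic collision search succeeds after about sqrt(2^604) = 2^(604/2) = 2^302 evaluations.
Step 3: Security level = 302 bits.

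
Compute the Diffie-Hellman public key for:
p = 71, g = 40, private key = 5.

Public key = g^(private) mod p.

Step 1: A = g^a mod p = 40^5 mod 71.
  40^1 mod 71 = 40
  40^2 mod 71 = (40 * 40) mod 71 = 38
  40^3 mod 71 = (38 * 40) mod 71 = 29
  40^4 mod 71 = (29 * 40) mod 71 = 24
  40^5 mod 71 = (24 * 40) mod 71 = 37
Result: A = 37.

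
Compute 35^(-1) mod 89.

Step 1: We need x such that 35 * x = 1 (mod 89).
Step 2: Using the extended Euclidean algorithm or trial:
  35 * 28 = 980 = 11 * 89 + 1.
Step 3: Since 980 mod 89 = 1, the inverse is x = 28.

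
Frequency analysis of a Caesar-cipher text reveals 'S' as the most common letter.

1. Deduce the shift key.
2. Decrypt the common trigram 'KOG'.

Step 1: In English, 'E' is the most frequent letter (12.7%).
Step 2: The most frequent ciphertext letter is 'S' (position 18).
Step 3: Shift = (18 - 4) mod 26 = 14.
Step 4: Decrypt 'KOG' by shifting back 14:
  K -> W
  O -> A
  G -> S
Step 5: 'KOG' decrypts to 'WAS'.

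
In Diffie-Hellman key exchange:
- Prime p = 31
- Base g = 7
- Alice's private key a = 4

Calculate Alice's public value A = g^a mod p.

Step 1: A = g^a mod p = 7^4 mod 31.
  7^1 mod 31 = 7
  7^2 mod 31 = (7 * 7) mod 31 = 18
  7^3 mod 31 = (18 * 7) mod 31 = 2
  7^4 mod 31 = (2 * 7) mod 31 = 14
Result: A = 14.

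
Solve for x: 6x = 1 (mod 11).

Step 1: We need x such that 6 * x = 1 (mod 11).
Step 2: Using the extended Euclidean algorithm or trial:
  6 * 2 = 12 = 1 * 11 + 1.
Step 3: Since 12 mod 11 = 1, the inverse is x = 2.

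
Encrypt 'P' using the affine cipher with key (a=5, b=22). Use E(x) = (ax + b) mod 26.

Step 1: Convert 'P' to number: x = 15.
Step 2: E(15) = (5 * 15 + 22) mod 26 = 97 mod 26 = 19.
Step 3: Convert 19 back to letter: T.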